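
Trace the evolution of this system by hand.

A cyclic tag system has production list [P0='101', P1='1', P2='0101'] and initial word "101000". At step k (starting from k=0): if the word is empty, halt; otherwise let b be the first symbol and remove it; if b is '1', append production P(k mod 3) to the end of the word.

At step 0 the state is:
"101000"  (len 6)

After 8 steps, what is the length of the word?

8

t=0: "101000"  (len 6)
t=1: "01000101"  (len 8)
t=2: "1000101"  (len 7)
t=3: "0001010101"  (len 10)
t=4: "001010101"  (len 9)
t=5: "01010101"  (len 8)
t=6: "1010101"  (len 7)
t=7: "010101101"  (len 9)
t=8: "10101101"  (len 8)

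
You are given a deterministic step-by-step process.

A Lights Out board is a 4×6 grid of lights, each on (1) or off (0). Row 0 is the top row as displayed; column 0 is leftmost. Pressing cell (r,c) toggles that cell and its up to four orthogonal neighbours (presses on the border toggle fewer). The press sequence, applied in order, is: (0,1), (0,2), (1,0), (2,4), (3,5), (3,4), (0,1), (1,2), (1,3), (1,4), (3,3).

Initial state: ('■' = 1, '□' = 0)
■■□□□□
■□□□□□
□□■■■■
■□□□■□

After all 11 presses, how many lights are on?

[0] ■■□□□□
■□□□□□
□□■■■■
■□□□■□
[1] □□■□□□
■■□□□□
□□■■■■
■□□□■□
[2] □■□■□□
■■■□□□
□□■■■■
■□□□■□
[3] ■■□■□□
□□■□□□
■□■■■■
■□□□■□
[4] ■■□■□□
□□■□■□
■□■□□□
■□□□□□
[5] ■■□■□□
□□■□■□
■□■□□■
■□□□■■
[6] ■■□■□□
□□■□■□
■□■□■■
■□□■□□
[7] □□■■□□
□■■□■□
■□■□■■
■□□■□□
[8] □□□■□□
□□□■■□
■□□□■■
■□□■□□
[9] □□□□□□
□□■□□□
■□□■■■
■□□■□□
[10] □□□□■□
□□■■■■
■□□■□■
■□□■□□
[11] □□□□■□
□□■■■■
■□□□□■
■□■□■□

10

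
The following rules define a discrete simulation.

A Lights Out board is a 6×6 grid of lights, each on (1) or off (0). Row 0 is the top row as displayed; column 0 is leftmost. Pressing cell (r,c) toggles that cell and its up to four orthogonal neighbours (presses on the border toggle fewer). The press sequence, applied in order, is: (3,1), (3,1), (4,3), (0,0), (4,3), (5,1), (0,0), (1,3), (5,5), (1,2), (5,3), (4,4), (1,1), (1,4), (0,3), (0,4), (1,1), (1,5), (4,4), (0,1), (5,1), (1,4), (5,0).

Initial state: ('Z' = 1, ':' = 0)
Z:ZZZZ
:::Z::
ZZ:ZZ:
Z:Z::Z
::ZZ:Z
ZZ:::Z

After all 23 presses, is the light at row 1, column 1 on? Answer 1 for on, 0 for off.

t=0: Z:ZZZZ
:::Z::
ZZ:ZZ:
Z:Z::Z
::ZZ:Z
ZZ:::Z
t=1: Z:ZZZZ
:::Z::
Z::ZZ:
:Z:::Z
:ZZZ:Z
ZZ:::Z
t=2: Z:ZZZZ
:::Z::
ZZ:ZZ:
Z:Z::Z
::ZZ:Z
ZZ:::Z
t=3: Z:ZZZZ
:::Z::
ZZ:ZZ:
Z:ZZ:Z
::::ZZ
ZZ:Z:Z
t=4: :ZZZZZ
Z::Z::
ZZ:ZZ:
Z:ZZ:Z
::::ZZ
ZZ:Z:Z
t=5: :ZZZZZ
Z::Z::
ZZ:ZZ:
Z:Z::Z
::ZZ:Z
ZZ:::Z
t=6: :ZZZZZ
Z::Z::
ZZ:ZZ:
Z:Z::Z
:ZZZ:Z
::Z::Z
t=7: Z:ZZZZ
:::Z::
ZZ:ZZ:
Z:Z::Z
:ZZZ:Z
::Z::Z
t=8: Z:Z:ZZ
::Z:Z:
ZZ::Z:
Z:Z::Z
:ZZZ:Z
::Z::Z
t=9: Z:Z:ZZ
::Z:Z:
ZZ::Z:
Z:Z::Z
:ZZZ::
::Z:Z:
t=10: Z:::ZZ
:Z:ZZ:
ZZZ:Z:
Z:Z::Z
:ZZZ::
::Z:Z:
t=11: Z:::ZZ
:Z:ZZ:
ZZZ:Z:
Z:Z::Z
:ZZ:::
:::Z::
t=12: Z:::ZZ
:Z:ZZ:
ZZZ:Z:
Z:Z:ZZ
:ZZZZZ
:::ZZ:
t=13: ZZ::ZZ
Z:ZZZ:
Z:Z:Z:
Z:Z:ZZ
:ZZZZZ
:::ZZ:
t=14: ZZ:::Z
Z:Z::Z
Z:Z:::
Z:Z:ZZ
:ZZZZZ
:::ZZ:
t=15: ZZZZZZ
Z:ZZ:Z
Z:Z:::
Z:Z:ZZ
:ZZZZZ
:::ZZ:
t=16: ZZZ:::
Z:ZZZZ
Z:Z:::
Z:Z:ZZ
:ZZZZZ
:::ZZ:
t=17: Z:Z:::
:Z:ZZZ
ZZZ:::
Z:Z:ZZ
:ZZZZZ
:::ZZ:
t=18: Z:Z::Z
:Z:Z::
ZZZ::Z
Z:Z:ZZ
:ZZZZZ
:::ZZ:
t=19: Z:Z::Z
:Z:Z::
ZZZ::Z
Z:Z::Z
:ZZ:::
:::Z::
t=20: :Z:::Z
:::Z::
ZZZ::Z
Z:Z::Z
:ZZ:::
:::Z::
t=21: :Z:::Z
:::Z::
ZZZ::Z
Z:Z::Z
::Z:::
ZZZZ::
t=22: :Z::ZZ
::::ZZ
ZZZ:ZZ
Z:Z::Z
::Z:::
ZZZZ::
t=23: :Z::ZZ
::::ZZ
ZZZ:ZZ
Z:Z::Z
Z:Z:::
::ZZ::

0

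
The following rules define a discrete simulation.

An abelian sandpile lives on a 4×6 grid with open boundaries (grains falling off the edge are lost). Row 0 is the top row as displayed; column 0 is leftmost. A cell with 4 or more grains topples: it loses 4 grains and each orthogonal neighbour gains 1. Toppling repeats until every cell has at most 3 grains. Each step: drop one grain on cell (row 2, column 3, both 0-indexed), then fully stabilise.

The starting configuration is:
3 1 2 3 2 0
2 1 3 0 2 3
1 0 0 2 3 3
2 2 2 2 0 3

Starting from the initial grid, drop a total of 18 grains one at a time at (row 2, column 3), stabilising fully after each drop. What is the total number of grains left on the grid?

47

t=0: 3 1 2 3 2 0
2 1 3 0 2 3
1 0 0 2 3 3
2 2 2 2 0 3
t=1: 3 1 2 3 2 0
2 1 3 0 2 3
1 0 0 3 3 3
2 2 2 2 0 3
t=2: 3 1 2 3 3 1
2 1 3 2 0 1
1 0 1 1 2 2
2 2 2 3 2 0
t=3: 3 1 2 3 3 1
2 1 3 2 0 1
1 0 1 2 2 2
2 2 2 3 2 0
t=4: 3 1 2 3 3 1
2 1 3 2 0 1
1 0 1 3 2 2
2 2 2 3 2 0
t=5: 3 1 2 3 3 1
2 1 3 3 0 1
1 0 2 1 3 2
2 2 3 0 3 0
t=6: 3 1 2 3 3 1
2 1 3 3 0 1
1 0 2 2 3 2
2 2 3 0 3 0
t=7: 3 1 2 3 3 1
2 1 3 3 0 1
1 0 2 3 3 2
2 2 3 0 3 0
t=8: 3 2 0 2 0 2
2 2 2 2 3 1
1 1 1 3 1 3
2 3 0 3 0 1
t=9: 3 2 0 2 0 2
2 2 2 3 3 1
1 1 2 1 2 3
2 3 1 0 1 1
t=10: 3 2 0 2 0 2
2 2 2 3 3 1
1 1 2 2 2 3
2 3 1 0 1 1
t=11: 3 2 0 2 0 2
2 2 2 3 3 1
1 1 2 3 2 3
2 3 1 0 1 1
t=12: 3 2 0 3 1 2
2 2 3 1 1 3
1 1 3 2 1 0
2 3 1 1 2 2
t=13: 3 2 0 3 1 2
2 2 3 1 1 3
1 1 3 3 1 0
2 3 1 1 2 2
t=14: 3 2 1 3 1 2
2 3 0 3 1 3
1 2 1 1 2 0
2 3 2 2 2 2
t=15: 3 2 1 3 1 2
2 3 0 3 1 3
1 2 1 2 2 0
2 3 2 2 2 2
t=16: 3 2 1 3 1 2
2 3 0 3 1 3
1 2 1 3 2 0
2 3 2 2 2 2
t=17: 3 2 2 0 2 2
2 3 1 1 2 3
1 2 2 1 3 0
2 3 2 3 2 2
t=18: 3 2 2 0 2 2
2 3 1 1 2 3
1 2 2 2 3 0
2 3 2 3 2 2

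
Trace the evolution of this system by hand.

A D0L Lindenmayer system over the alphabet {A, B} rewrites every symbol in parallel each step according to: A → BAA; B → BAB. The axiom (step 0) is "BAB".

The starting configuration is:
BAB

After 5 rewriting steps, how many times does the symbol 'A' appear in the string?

364

t=0: BAB
t=1: BABBAABAB
t=2: BABBAABABBABBAABAABABBAABAB
t=3: BABBAABABBABBAABAABABBAABABBABBAABABBABBAABAABABBAABAABABBAABABBABBAABAABABBAABAB
t=4: BABBAABABBABBAABAABABBAABABBABBAABABBABBAABAABABBAABAABABB…ABABBABBAABABBABBAABAABABBAABAABABBAABABBABBAABAABABBAABAB  (len 243)
t=5: BABBAABABBABBAABAABABBAABABBABBAABABBABBAABAABABBAABAABABB…ABABBABBAABABBABBAABAABABBAABAABABBAABABBABBAABAABABBAABAB  (len 729)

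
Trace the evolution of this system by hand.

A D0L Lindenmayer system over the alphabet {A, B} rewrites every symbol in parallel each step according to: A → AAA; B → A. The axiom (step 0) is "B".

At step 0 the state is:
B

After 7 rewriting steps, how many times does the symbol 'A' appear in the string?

729

step 0: B
step 1: A
step 2: AAA
step 3: AAAAAAAAA
step 4: AAAAAAAAAAAAAAAAAAAAAAAAAAA
step 5: AAAAAAAAAAAAAAAAAAAAAAAAAAAAAAAAAAAAAAAAAAAAAAAAAAAAAAAAAAAAAAAAAAAAAAAAAAAAAAAAA
step 6: AAAAAAAAAAAAAAAAAAAAAAAAAAAAAAAAAAAAAAAAAAAAAAAAAAAAAAAAAA…AAAAAAAAAAAAAAAAAAAAAAAAAAAAAAAAAAAAAAAAAAAAAAAAAAAAAAAAAA  (len 243)
step 7: AAAAAAAAAAAAAAAAAAAAAAAAAAAAAAAAAAAAAAAAAAAAAAAAAAAAAAAAAA…AAAAAAAAAAAAAAAAAAAAAAAAAAAAAAAAAAAAAAAAAAAAAAAAAAAAAAAAAA  (len 729)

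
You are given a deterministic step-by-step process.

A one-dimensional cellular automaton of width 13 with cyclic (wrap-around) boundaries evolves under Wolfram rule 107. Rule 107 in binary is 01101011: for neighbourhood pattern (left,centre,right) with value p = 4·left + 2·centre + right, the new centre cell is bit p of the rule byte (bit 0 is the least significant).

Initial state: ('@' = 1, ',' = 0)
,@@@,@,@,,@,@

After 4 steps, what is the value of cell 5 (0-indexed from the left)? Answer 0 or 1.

k=0  ,@@@,@,@,,@,@
k=1  @@,@@,@,,@,@,
k=2  @@@@@@,,@,@,@
k=3  ,,,,,@,@,@,@@
k=4  ,@@@@,@,@,@@@

0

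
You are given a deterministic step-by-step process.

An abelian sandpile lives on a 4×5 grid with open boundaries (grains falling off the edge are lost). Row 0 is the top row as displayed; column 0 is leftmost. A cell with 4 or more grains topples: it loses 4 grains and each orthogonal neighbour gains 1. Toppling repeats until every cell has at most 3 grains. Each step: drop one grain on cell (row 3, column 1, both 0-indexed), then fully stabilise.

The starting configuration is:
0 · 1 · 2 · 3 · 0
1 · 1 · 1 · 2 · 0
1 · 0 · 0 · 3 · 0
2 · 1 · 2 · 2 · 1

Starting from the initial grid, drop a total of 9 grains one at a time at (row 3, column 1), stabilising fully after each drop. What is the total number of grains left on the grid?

gen 0: 0 · 1 · 2 · 3 · 0
1 · 1 · 1 · 2 · 0
1 · 0 · 0 · 3 · 0
2 · 1 · 2 · 2 · 1
gen 1: 0 · 1 · 2 · 3 · 0
1 · 1 · 1 · 2 · 0
1 · 0 · 0 · 3 · 0
2 · 2 · 2 · 2 · 1
gen 2: 0 · 1 · 2 · 3 · 0
1 · 1 · 1 · 2 · 0
1 · 0 · 0 · 3 · 0
2 · 3 · 2 · 2 · 1
gen 3: 0 · 1 · 2 · 3 · 0
1 · 1 · 1 · 2 · 0
1 · 1 · 0 · 3 · 0
3 · 0 · 3 · 2 · 1
gen 4: 0 · 1 · 2 · 3 · 0
1 · 1 · 1 · 2 · 0
1 · 1 · 0 · 3 · 0
3 · 1 · 3 · 2 · 1
gen 5: 0 · 1 · 2 · 3 · 0
1 · 1 · 1 · 2 · 0
1 · 1 · 0 · 3 · 0
3 · 2 · 3 · 2 · 1
gen 6: 0 · 1 · 2 · 3 · 0
1 · 1 · 1 · 2 · 0
1 · 1 · 0 · 3 · 0
3 · 3 · 3 · 2 · 1
gen 7: 0 · 1 · 2 · 3 · 0
1 · 1 · 1 · 2 · 0
2 · 2 · 1 · 3 · 0
0 · 2 · 0 · 3 · 1
gen 8: 0 · 1 · 2 · 3 · 0
1 · 1 · 1 · 2 · 0
2 · 2 · 1 · 3 · 0
0 · 3 · 0 · 3 · 1
gen 9: 0 · 1 · 2 · 3 · 0
1 · 1 · 1 · 2 · 0
2 · 3 · 1 · 3 · 0
1 · 0 · 1 · 3 · 1

26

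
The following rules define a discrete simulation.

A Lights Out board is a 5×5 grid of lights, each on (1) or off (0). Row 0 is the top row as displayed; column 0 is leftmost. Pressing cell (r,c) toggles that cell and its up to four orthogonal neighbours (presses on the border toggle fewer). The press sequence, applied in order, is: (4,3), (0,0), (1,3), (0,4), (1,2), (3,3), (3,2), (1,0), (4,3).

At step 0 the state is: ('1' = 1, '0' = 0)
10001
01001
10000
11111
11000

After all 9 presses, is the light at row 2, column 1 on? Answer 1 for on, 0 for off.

0

0) 10001
01001
10000
11111
11000
1) 10001
01001
10000
11101
11111
2) 01001
11001
10000
11101
11111
3) 01011
11110
10010
11101
11111
4) 01000
11111
10010
11101
11111
5) 01100
10001
10110
11101
11111
6) 01100
10001
10100
11010
11101
7) 01100
10001
10000
10100
11001
8) 11100
01001
00000
10100
11001
9) 11100
01001
00000
10110
11110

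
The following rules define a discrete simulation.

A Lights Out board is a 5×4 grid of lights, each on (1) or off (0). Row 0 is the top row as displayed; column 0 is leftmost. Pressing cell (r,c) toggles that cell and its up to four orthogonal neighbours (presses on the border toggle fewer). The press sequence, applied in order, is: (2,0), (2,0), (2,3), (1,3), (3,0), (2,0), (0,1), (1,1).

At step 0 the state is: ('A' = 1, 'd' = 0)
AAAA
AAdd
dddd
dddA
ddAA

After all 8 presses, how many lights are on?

8

[0] AAAA
AAdd
dddd
dddA
ddAA
[1] AAAA
dAdd
AAdd
AddA
ddAA
[2] AAAA
AAdd
dddd
dddA
ddAA
[3] AAAA
AAdA
ddAA
dddd
ddAA
[4] AAAd
AAAd
ddAd
dddd
ddAA
[5] AAAd
AAAd
AdAd
AAdd
AdAA
[6] AAAd
dAAd
dAAd
dAdd
AdAA
[7] dddd
ddAd
dAAd
dAdd
AdAA
[8] dAdd
AAdd
ddAd
dAdd
AdAA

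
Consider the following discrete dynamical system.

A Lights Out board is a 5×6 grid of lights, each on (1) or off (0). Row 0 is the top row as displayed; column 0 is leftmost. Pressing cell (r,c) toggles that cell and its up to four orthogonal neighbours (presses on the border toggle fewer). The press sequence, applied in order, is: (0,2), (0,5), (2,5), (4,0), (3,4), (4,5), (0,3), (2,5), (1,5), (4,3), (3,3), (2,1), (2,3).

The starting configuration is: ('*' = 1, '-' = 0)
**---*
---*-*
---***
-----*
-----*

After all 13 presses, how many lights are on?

t=0: **---*
---*-*
---***
-----*
-----*
t=1: *-**-*
--**-*
---***
-----*
-----*
t=2: *-***-
--**--
---***
-----*
-----*
t=3: *-***-
--**-*
---*--
------
-----*
t=4: *-***-
--**-*
---*--
*-----
**---*
t=5: *-***-
--**-*
---**-
*--***
**--**
t=6: *-***-
--**-*
---**-
*--**-
**----
t=7: *-----
--*--*
---**-
*--**-
**----
t=8: *-----
--*---
---*-*
*--***
**----
t=9: *----*
--*-**
---*--
*--***
**----
t=10: *----*
--*-**
---*--
*---**
*****-
t=11: *----*
--*-**
------
*-**-*
***-*-
t=12: *----*
-**-**
***---
****-*
***-*-
t=13: *----*
-*****
**-**-
***--*
***-*-

19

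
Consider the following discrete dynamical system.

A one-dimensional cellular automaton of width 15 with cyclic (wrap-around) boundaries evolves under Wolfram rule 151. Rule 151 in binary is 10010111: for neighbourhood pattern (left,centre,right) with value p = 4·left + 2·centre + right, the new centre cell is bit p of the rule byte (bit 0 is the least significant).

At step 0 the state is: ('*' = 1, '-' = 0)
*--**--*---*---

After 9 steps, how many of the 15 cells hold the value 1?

15

t=0: *--**--*---*---
t=1: ***--**********
t=2: **-**-*********
t=3: *------********
t=4: -******-*******
t=5: --****---*****-
t=6: **-**-***-***-*
t=7: *------*---*---
t=8: ***************
t=9: ***************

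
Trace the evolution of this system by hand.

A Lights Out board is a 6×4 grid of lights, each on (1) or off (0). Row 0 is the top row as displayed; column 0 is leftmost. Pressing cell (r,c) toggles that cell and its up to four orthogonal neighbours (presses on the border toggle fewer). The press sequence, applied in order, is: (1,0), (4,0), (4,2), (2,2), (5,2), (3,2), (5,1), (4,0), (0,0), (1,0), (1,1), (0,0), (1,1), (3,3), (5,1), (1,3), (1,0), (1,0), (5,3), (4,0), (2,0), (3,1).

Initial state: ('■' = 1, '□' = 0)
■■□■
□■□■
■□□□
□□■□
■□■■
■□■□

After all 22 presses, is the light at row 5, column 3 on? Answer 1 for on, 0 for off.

0

t=0: ■■□■
□■□■
■□□□
□□■□
■□■■
■□■□
t=1: □■□■
■□□■
□□□□
□□■□
■□■■
■□■□
t=2: □■□■
■□□■
□□□□
■□■□
□■■■
□□■□
t=3: □■□■
■□□■
□□□□
■□□□
□□□□
□□□□
t=4: □■□■
■□■■
□■■■
■□■□
□□□□
□□□□
t=5: □■□■
■□■■
□■■■
■□■□
□□■□
□■■■
t=6: □■□■
■□■■
□■□■
■■□■
□□□□
□■■■
t=7: □■□■
■□■■
□■□■
■■□■
□■□□
■□□■
t=8: □■□■
■□■■
□■□■
□■□■
■□□□
□□□■
t=9: ■□□■
□□■■
□■□■
□■□■
■□□□
□□□■
t=10: □□□■
■■■■
■■□■
□■□■
■□□□
□□□■
t=11: □■□■
□□□■
■□□■
□■□■
■□□□
□□□■
t=12: ■□□■
■□□■
■□□■
□■□■
■□□□
□□□■
t=13: ■■□■
□■■■
■■□■
□■□■
■□□□
□□□■
t=14: ■■□■
□■■■
■■□□
□■■□
■□□■
□□□■
t=15: ■■□■
□■■■
■■□□
□■■□
■■□■
■■■■
t=16: ■■□□
□■□□
■■□■
□■■□
■■□■
■■■■
t=17: □■□□
■□□□
□■□■
□■■□
■■□■
■■■■
t=18: ■■□□
□■□□
■■□■
□■■□
■■□■
■■■■
t=19: ■■□□
□■□□
■■□■
□■■□
■■□□
■■□□
t=20: ■■□□
□■□□
■■□■
■■■□
□□□□
□■□□
t=21: ■■□□
■■□□
□□□■
□■■□
□□□□
□■□□
t=22: ■■□□
■■□□
□■□■
■□□□
□■□□
□■□□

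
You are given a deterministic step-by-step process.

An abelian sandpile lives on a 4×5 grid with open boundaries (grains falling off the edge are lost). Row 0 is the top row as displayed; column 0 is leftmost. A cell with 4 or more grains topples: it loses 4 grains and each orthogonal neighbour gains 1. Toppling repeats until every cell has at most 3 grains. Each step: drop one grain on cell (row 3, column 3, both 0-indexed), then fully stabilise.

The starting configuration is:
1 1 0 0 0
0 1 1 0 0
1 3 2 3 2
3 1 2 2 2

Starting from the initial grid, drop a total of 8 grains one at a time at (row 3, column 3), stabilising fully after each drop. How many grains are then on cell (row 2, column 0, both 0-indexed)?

2

k=0  1 1 0 0 0
0 1 1 0 0
1 3 2 3 2
3 1 2 2 2
k=1  1 1 0 0 0
0 1 1 0 0
1 3 2 3 2
3 1 2 3 2
k=2  1 1 0 0 0
0 1 1 1 0
1 3 3 0 3
3 1 3 1 3
k=3  1 1 0 0 0
0 1 1 1 0
1 3 3 0 3
3 1 3 2 3
k=4  1 1 0 0 0
0 1 1 1 0
1 3 3 0 3
3 1 3 3 3
k=5  1 1 0 0 0
0 2 2 1 1
2 0 1 3 0
3 3 1 2 1
k=6  1 1 0 0 0
0 2 2 1 1
2 0 1 3 0
3 3 1 3 1
k=7  1 1 0 0 0
0 2 2 2 1
2 0 2 0 1
3 3 2 1 2
k=8  1 1 0 0 0
0 2 2 2 1
2 0 2 0 1
3 3 2 2 2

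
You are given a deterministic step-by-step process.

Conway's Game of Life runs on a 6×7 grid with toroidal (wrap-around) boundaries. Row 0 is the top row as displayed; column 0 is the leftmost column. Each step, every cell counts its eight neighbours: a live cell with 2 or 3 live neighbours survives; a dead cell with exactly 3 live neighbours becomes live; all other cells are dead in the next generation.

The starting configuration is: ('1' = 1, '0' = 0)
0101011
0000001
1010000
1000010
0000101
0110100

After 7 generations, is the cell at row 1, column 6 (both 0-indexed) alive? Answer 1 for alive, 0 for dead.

0

k=0  0101011
0000001
1010000
1000010
0000101
0110100
k=1  0101111
0110011
1100000
1100010
1101101
0110101
k=2  0000000
0001000
0000010
0000110
0001100
0000000
k=3  0000000
0000000
0000010
0001010
0001110
0000000
k=4  0000000
0000000
0000100
0001011
0001010
0000100
k=5  0000000
0000000
0000110
0001011
0001011
0000100
k=6  0000000
0000000
0000111
0001000
0001001
0000110
k=7  0000000
0000010
0000110
0001001
0001010
0000110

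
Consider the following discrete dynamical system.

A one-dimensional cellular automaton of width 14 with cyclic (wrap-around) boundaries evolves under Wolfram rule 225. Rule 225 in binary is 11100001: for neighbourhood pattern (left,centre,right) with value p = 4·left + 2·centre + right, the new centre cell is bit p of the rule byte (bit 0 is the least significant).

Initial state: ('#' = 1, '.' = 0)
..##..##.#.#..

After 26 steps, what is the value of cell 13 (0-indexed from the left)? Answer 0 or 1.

0) ..##..##.#.#..
1) #..#...##.#..#
2) #....#..##....
3) ..##.....#.##.
4) #..#.###..#.#.
5) ....#.##...#.#
6) .##..#.#.#..#.
7) ..#...#.#.....
8) #...#..#..####
9) #.#........###
10) ##..######..##
11) ##...#####...#
12) ##.#..####.#..
13) .##....####...
14) ..#.##..###.##
15) ...#.#...###.#
16) .#..#..#..###.
17) ...........##.
18) ##########..#.
19) .#########...#
20) #.########.#..
21) .#.########...
22) ..#.#######.##
23) ...#.#######.#
24) .#..#.#######.
25) .....#.######.
26) ####..#.#####.

0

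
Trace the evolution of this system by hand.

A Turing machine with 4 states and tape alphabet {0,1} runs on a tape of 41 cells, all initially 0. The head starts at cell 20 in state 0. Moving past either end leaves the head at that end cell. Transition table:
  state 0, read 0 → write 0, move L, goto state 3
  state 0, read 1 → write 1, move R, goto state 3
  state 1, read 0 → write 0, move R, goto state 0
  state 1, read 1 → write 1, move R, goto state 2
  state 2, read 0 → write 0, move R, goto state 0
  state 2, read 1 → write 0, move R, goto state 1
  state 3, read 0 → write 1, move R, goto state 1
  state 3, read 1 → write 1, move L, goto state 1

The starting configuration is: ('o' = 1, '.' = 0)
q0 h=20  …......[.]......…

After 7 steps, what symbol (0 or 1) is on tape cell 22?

0

gen 0: q0 h=20  …......[.]......…
gen 1: q3 h=19  …......[.]......…
gen 2: q1 h=20  ….....o[.]......…
gen 3: q0 h=21  …....o.[.]......…
gen 4: q3 h=20  ….....o[.]......…
gen 5: q1 h=21  …....oo[.]......…
gen 6: q0 h=22  …...oo.[.]......…
gen 7: q3 h=21  …....oo[.]......…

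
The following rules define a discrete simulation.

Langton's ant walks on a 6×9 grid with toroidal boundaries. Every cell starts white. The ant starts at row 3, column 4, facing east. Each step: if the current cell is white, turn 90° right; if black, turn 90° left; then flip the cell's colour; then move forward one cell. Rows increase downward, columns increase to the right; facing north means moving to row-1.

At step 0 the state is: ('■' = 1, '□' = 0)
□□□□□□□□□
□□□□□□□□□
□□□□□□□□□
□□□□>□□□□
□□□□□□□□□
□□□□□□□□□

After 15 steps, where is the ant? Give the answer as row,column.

3,3

t=0: □□□□□□□□□
□□□□□□□□□
□□□□□□□□□
□□□□>□□□□
□□□□□□□□□
□□□□□□□□□
t=1: □□□□□□□□□
□□□□□□□□□
□□□□□□□□□
□□□□■□□□□
□□□□v□□□□
□□□□□□□□□
t=2: □□□□□□□□□
□□□□□□□□□
□□□□□□□□□
□□□□■□□□□
□□□<■□□□□
□□□□□□□□□
t=3: □□□□□□□□□
□□□□□□□□□
□□□□□□□□□
□□□^■□□□□
□□□■■□□□□
□□□□□□□□□
t=4: □□□□□□□□□
□□□□□□□□□
□□□□□□□□□
□□□■>□□□□
□□□■■□□□□
□□□□□□□□□
t=5: □□□□□□□□□
□□□□□□□□□
□□□□^□□□□
□□□■□□□□□
□□□■■□□□□
□□□□□□□□□
t=6: □□□□□□□□□
□□□□□□□□□
□□□□■>□□□
□□□■□□□□□
□□□■■□□□□
□□□□□□□□□
t=7: □□□□□□□□□
□□□□□□□□□
□□□□■■□□□
□□□■□v□□□
□□□■■□□□□
□□□□□□□□□
t=8: □□□□□□□□□
□□□□□□□□□
□□□□■■□□□
□□□■<■□□□
□□□■■□□□□
□□□□□□□□□
t=9: □□□□□□□□□
□□□□□□□□□
□□□□^■□□□
□□□■■■□□□
□□□■■□□□□
□□□□□□□□□
t=10: □□□□□□□□□
□□□□□□□□□
□□□<□■□□□
□□□■■■□□□
□□□■■□□□□
□□□□□□□□□
t=11: □□□□□□□□□
□□□^□□□□□
□□□■□■□□□
□□□■■■□□□
□□□■■□□□□
□□□□□□□□□
t=12: □□□□□□□□□
□□□■>□□□□
□□□■□■□□□
□□□■■■□□□
□□□■■□□□□
□□□□□□□□□
t=13: □□□□□□□□□
□□□■■□□□□
□□□■v■□□□
□□□■■■□□□
□□□■■□□□□
□□□□□□□□□
t=14: □□□□□□□□□
□□□■■□□□□
□□□<■■□□□
□□□■■■□□□
□□□■■□□□□
□□□□□□□□□
t=15: □□□□□□□□□
□□□■■□□□□
□□□□■■□□□
□□□v■■□□□
□□□■■□□□□
□□□□□□□□□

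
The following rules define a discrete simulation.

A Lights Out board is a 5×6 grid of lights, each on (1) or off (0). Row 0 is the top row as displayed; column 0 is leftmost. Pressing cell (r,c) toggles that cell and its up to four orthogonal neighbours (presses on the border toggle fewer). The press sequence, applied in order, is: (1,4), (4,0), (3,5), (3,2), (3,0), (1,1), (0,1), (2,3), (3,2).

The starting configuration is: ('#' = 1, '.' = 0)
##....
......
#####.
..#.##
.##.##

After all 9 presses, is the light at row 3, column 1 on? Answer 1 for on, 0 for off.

1

0) ##....
......
#####.
..#.##
.##.##
1) ##..#.
...###
####..
..#.##
.##.##
2) ##..#.
...###
####..
#.#.##
#.#.##
3) ##..#.
...###
####.#
#.#...
#.#.#.
4) ##..#.
...###
##.#.#
##.#..
#...#.
5) ##..#.
...###
.#.#.#
...#..
....#.
6) #...#.
######
...#.#
...#..
....#.
7) .##.#.
#.####
...#.#
...#..
....#.
8) .##.#.
#.#.##
..#.##
......
....#.
9) .##.#.
#.#.##
....##
.###..
..#.#.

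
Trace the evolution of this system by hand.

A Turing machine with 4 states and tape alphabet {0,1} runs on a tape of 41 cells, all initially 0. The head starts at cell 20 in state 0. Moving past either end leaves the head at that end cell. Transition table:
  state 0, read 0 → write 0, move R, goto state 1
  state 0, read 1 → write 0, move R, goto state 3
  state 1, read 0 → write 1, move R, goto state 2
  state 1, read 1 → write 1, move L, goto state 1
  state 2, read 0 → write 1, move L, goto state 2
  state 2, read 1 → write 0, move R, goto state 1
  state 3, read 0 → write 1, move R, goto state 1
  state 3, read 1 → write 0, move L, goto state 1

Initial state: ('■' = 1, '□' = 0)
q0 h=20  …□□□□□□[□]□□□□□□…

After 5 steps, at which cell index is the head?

gen 0: q0 h=20  …□□□□□□[□]□□□□□□…
gen 1: q1 h=21  …□□□□□□[□]□□□□□□…
gen 2: q2 h=22  …□□□□□■[□]□□□□□□…
gen 3: q2 h=21  …□□□□□□[■]■□□□□□…
gen 4: q1 h=22  …□□□□□□[■]□□□□□□…
gen 5: q1 h=21  …□□□□□□[□]■□□□□□…

21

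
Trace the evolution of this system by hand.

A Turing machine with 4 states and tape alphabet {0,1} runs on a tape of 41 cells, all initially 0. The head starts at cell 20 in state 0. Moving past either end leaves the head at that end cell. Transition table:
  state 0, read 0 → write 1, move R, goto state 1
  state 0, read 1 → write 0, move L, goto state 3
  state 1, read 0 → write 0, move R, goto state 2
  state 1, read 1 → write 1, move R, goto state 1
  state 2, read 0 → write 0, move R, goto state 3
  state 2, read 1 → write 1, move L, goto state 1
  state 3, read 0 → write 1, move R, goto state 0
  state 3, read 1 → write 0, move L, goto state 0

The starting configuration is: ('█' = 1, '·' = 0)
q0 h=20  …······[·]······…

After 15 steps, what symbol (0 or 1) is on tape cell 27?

1

t=0: q0 h=20  …······[·]······…
t=1: q1 h=21  …·····█[·]······…
t=2: q2 h=22  …····█·[·]······…
t=3: q3 h=23  …···█··[·]······…
t=4: q0 h=24  …··█··█[·]······…
t=5: q1 h=25  …·█··██[·]······…
t=6: q2 h=26  …█··██·[·]······…
t=7: q3 h=27  …··██··[·]······…
t=8: q0 h=28  …·██··█[·]······…
t=9: q1 h=29  …██··██[·]······…
t=10: q2 h=30  …█··██·[·]······…
t=11: q3 h=31  …··██··[·]······…
t=12: q0 h=32  …·██··█[·]······…
t=13: q1 h=33  …██··██[·]······…
t=14: q2 h=34  …█··██·[·]······|
t=15: q3 h=35  …··██··[·]·····|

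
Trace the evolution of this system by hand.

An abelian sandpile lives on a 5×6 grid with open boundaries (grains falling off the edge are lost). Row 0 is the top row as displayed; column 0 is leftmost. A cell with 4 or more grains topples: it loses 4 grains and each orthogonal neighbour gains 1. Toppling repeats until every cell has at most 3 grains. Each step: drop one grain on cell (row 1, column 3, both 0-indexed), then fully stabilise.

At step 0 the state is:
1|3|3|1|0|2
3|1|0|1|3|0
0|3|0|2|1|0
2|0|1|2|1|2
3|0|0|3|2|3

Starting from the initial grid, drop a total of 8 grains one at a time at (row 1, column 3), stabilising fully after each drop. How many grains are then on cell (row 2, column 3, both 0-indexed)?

k=0  1|3|3|1|0|2
3|1|0|1|3|0
0|3|0|2|1|0
2|0|1|2|1|2
3|0|0|3|2|3
k=1  1|3|3|1|0|2
3|1|0|2|3|0
0|3|0|2|1|0
2|0|1|2|1|2
3|0|0|3|2|3
k=2  1|3|3|1|0|2
3|1|0|3|3|0
0|3|0|2|1|0
2|0|1|2|1|2
3|0|0|3|2|3
k=3  1|3|3|2|1|2
3|1|1|1|0|1
0|3|0|3|2|0
2|0|1|2|1|2
3|0|0|3|2|3
k=4  1|3|3|2|1|2
3|1|1|2|0|1
0|3|0|3|2|0
2|0|1|2|1|2
3|0|0|3|2|3
k=5  1|3|3|2|1|2
3|1|1|3|0|1
0|3|0|3|2|0
2|0|1|2|1|2
3|0|0|3|2|3
k=6  1|3|3|3|1|2
3|1|2|1|1|1
0|3|1|0|3|0
2|0|1|3|1|2
3|0|0|3|2|3
k=7  1|3|3|3|1|2
3|1|2|2|1|1
0|3|1|0|3|0
2|0|1|3|1|2
3|0|0|3|2|3
k=8  1|3|3|3|1|2
3|1|2|3|1|1
0|3|1|0|3|0
2|0|1|3|1|2
3|0|0|3|2|3

0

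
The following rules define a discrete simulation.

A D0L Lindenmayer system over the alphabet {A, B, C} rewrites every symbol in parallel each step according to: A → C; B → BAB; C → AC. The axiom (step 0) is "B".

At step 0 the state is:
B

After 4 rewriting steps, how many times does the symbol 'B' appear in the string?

t=0: B
t=1: BAB
t=2: BABCBAB
t=3: BABCBABACBABCBAB
t=4: BABCBABACBABCBABCACBABCBABACBABCBAB

16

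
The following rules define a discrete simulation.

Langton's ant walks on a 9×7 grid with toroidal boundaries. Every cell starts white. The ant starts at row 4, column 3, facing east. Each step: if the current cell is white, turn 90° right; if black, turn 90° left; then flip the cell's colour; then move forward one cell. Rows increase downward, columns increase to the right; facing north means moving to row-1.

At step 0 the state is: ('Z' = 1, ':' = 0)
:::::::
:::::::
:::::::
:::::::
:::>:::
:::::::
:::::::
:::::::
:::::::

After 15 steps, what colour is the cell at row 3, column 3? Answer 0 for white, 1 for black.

[0] :::::::
:::::::
:::::::
:::::::
:::>:::
:::::::
:::::::
:::::::
:::::::
[1] :::::::
:::::::
:::::::
:::::::
:::Z:::
:::v:::
:::::::
:::::::
:::::::
[2] :::::::
:::::::
:::::::
:::::::
:::Z:::
::<Z:::
:::::::
:::::::
:::::::
[3] :::::::
:::::::
:::::::
:::::::
::^Z:::
::ZZ:::
:::::::
:::::::
:::::::
[4] :::::::
:::::::
:::::::
:::::::
::Z>:::
::ZZ:::
:::::::
:::::::
:::::::
[5] :::::::
:::::::
:::::::
:::^:::
::Z::::
::ZZ:::
:::::::
:::::::
:::::::
[6] :::::::
:::::::
:::::::
:::Z>::
::Z::::
::ZZ:::
:::::::
:::::::
:::::::
[7] :::::::
:::::::
:::::::
:::ZZ::
::Z:v::
::ZZ:::
:::::::
:::::::
:::::::
[8] :::::::
:::::::
:::::::
:::ZZ::
::Z<Z::
::ZZ:::
:::::::
:::::::
:::::::
[9] :::::::
:::::::
:::::::
:::^Z::
::ZZZ::
::ZZ:::
:::::::
:::::::
:::::::
[10] :::::::
:::::::
:::::::
::<:Z::
::ZZZ::
::ZZ:::
:::::::
:::::::
:::::::
[11] :::::::
:::::::
::^::::
::Z:Z::
::ZZZ::
::ZZ:::
:::::::
:::::::
:::::::
[12] :::::::
:::::::
::Z>:::
::Z:Z::
::ZZZ::
::ZZ:::
:::::::
:::::::
:::::::
[13] :::::::
:::::::
::ZZ:::
::ZvZ::
::ZZZ::
::ZZ:::
:::::::
:::::::
:::::::
[14] :::::::
:::::::
::ZZ:::
::<ZZ::
::ZZZ::
::ZZ:::
:::::::
:::::::
:::::::
[15] :::::::
:::::::
::ZZ:::
:::ZZ::
::vZZ::
::ZZ:::
:::::::
:::::::
:::::::

1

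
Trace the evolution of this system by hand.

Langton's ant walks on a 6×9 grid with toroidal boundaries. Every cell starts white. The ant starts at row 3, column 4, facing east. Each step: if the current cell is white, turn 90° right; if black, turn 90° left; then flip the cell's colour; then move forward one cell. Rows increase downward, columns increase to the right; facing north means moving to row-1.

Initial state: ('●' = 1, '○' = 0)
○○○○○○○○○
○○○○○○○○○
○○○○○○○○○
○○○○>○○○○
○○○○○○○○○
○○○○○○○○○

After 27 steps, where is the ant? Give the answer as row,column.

gen 0: ○○○○○○○○○
○○○○○○○○○
○○○○○○○○○
○○○○>○○○○
○○○○○○○○○
○○○○○○○○○
gen 1: ○○○○○○○○○
○○○○○○○○○
○○○○○○○○○
○○○○●○○○○
○○○○v○○○○
○○○○○○○○○
gen 2: ○○○○○○○○○
○○○○○○○○○
○○○○○○○○○
○○○○●○○○○
○○○<●○○○○
○○○○○○○○○
gen 3: ○○○○○○○○○
○○○○○○○○○
○○○○○○○○○
○○○^●○○○○
○○○●●○○○○
○○○○○○○○○
gen 4: ○○○○○○○○○
○○○○○○○○○
○○○○○○○○○
○○○●>○○○○
○○○●●○○○○
○○○○○○○○○
gen 5: ○○○○○○○○○
○○○○○○○○○
○○○○^○○○○
○○○●○○○○○
○○○●●○○○○
○○○○○○○○○
gen 6: ○○○○○○○○○
○○○○○○○○○
○○○○●>○○○
○○○●○○○○○
○○○●●○○○○
○○○○○○○○○
gen 7: ○○○○○○○○○
○○○○○○○○○
○○○○●●○○○
○○○●○v○○○
○○○●●○○○○
○○○○○○○○○
gen 8: ○○○○○○○○○
○○○○○○○○○
○○○○●●○○○
○○○●<●○○○
○○○●●○○○○
○○○○○○○○○
gen 9: ○○○○○○○○○
○○○○○○○○○
○○○○^●○○○
○○○●●●○○○
○○○●●○○○○
○○○○○○○○○
gen 10: ○○○○○○○○○
○○○○○○○○○
○○○<○●○○○
○○○●●●○○○
○○○●●○○○○
○○○○○○○○○
gen 11: ○○○○○○○○○
○○○^○○○○○
○○○●○●○○○
○○○●●●○○○
○○○●●○○○○
○○○○○○○○○
gen 12: ○○○○○○○○○
○○○●>○○○○
○○○●○●○○○
○○○●●●○○○
○○○●●○○○○
○○○○○○○○○
gen 13: ○○○○○○○○○
○○○●●○○○○
○○○●v●○○○
○○○●●●○○○
○○○●●○○○○
○○○○○○○○○
gen 14: ○○○○○○○○○
○○○●●○○○○
○○○<●●○○○
○○○●●●○○○
○○○●●○○○○
○○○○○○○○○
gen 15: ○○○○○○○○○
○○○●●○○○○
○○○○●●○○○
○○○v●●○○○
○○○●●○○○○
○○○○○○○○○
gen 16: ○○○○○○○○○
○○○●●○○○○
○○○○●●○○○
○○○○>●○○○
○○○●●○○○○
○○○○○○○○○
gen 17: ○○○○○○○○○
○○○●●○○○○
○○○○^●○○○
○○○○○●○○○
○○○●●○○○○
○○○○○○○○○
gen 18: ○○○○○○○○○
○○○●●○○○○
○○○<○●○○○
○○○○○●○○○
○○○●●○○○○
○○○○○○○○○
gen 19: ○○○○○○○○○
○○○^●○○○○
○○○●○●○○○
○○○○○●○○○
○○○●●○○○○
○○○○○○○○○
gen 20: ○○○○○○○○○
○○<○●○○○○
○○○●○●○○○
○○○○○●○○○
○○○●●○○○○
○○○○○○○○○
gen 21: ○○^○○○○○○
○○●○●○○○○
○○○●○●○○○
○○○○○●○○○
○○○●●○○○○
○○○○○○○○○
gen 22: ○○●>○○○○○
○○●○●○○○○
○○○●○●○○○
○○○○○●○○○
○○○●●○○○○
○○○○○○○○○
gen 23: ○○●●○○○○○
○○●v●○○○○
○○○●○●○○○
○○○○○●○○○
○○○●●○○○○
○○○○○○○○○
gen 24: ○○●●○○○○○
○○<●●○○○○
○○○●○●○○○
○○○○○●○○○
○○○●●○○○○
○○○○○○○○○
gen 25: ○○●●○○○○○
○○○●●○○○○
○○v●○●○○○
○○○○○●○○○
○○○●●○○○○
○○○○○○○○○
gen 26: ○○●●○○○○○
○○○●●○○○○
○<●●○●○○○
○○○○○●○○○
○○○●●○○○○
○○○○○○○○○
gen 27: ○○●●○○○○○
○^○●●○○○○
○●●●○●○○○
○○○○○●○○○
○○○●●○○○○
○○○○○○○○○

1,1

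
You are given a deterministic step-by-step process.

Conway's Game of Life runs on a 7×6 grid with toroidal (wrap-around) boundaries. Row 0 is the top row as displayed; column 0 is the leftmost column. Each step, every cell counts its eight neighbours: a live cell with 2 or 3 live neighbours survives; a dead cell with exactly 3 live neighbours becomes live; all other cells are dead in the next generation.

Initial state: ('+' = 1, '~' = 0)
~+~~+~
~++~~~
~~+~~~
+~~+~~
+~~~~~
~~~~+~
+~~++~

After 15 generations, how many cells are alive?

8

0) ~+~~+~
~++~~~
~~+~~~
+~~+~~
+~~~~~
~~~~+~
+~~++~
1) ++~~++
~+++~~
~~++~~
~+~~~~
~~~~~+
~~~++~
~~~++~
2) ++~~~+
~~~~~+
~~~+~~
~~+~~~
~~~~+~
~~~+~+
+~+~~~
3) ~+~~~+
~~~~++
~~~~~~
~~~+~~
~~~++~
~~~+++
~~+~+~
4) +~~+~+
+~~~++
~~~~+~
~~~++~
~~+~~+
~~+~~+
+~+~~~
5) ~~~+~~
+~~+~~
~~~~~~
~~~+++
~~+~~+
+~++~+
+~+++~
6) ~+~~~+
~~~~~~
~~~+~+
~~~+++
~++~~~
+~~~~~
+~~~~~
7) +~~~~~
+~~~+~
~~~+~+
+~~+~+
++++++
+~~~~~
++~~~+
8) ~~~~~~
+~~~+~
~~~+~~
~~~~~~
~~++~~
~~~+~~
~+~~~+
9) +~~~~+
~~~~~~
~~~~~~
~~++~~
~~++~~
~~~++~
~~~~~~
10) ~~~~~~
~~~~~~
~~~~~~
~~++~~
~~~~~~
~~+++~
~~~~++
11) ~~~~~~
~~~~~~
~~~~~~
~~~~~~
~~~~+~
~~~+++
~~~~++
12) ~~~~~~
~~~~~~
~~~~~~
~~~~~~
~~~+++
~~~+~~
~~~+~+
13) ~~~~~~
~~~~~~
~~~~~~
~~~~+~
~~~++~
~~++~+
~~~~+~
14) ~~~~~~
~~~~~~
~~~~~~
~~~++~
~~+~~+
~~+~~+
~~~++~
15) ~~~~~~
~~~~~~
~~~~~~
~~~++~
~~+~~+
~~+~~+
~~~++~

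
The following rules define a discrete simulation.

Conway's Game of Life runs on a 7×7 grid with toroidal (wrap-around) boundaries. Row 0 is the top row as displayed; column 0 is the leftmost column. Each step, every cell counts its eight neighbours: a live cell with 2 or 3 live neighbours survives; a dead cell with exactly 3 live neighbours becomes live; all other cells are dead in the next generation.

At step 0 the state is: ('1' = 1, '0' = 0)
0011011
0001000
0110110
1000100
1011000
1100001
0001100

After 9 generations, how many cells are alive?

[0] 0011011
0001000
0110110
1000100
1011000
1100001
0001100
[1] 0010010
0100001
0110110
1000111
0011000
1100101
0101100
[2] 1111110
1101101
0111100
1000001
0011000
1100110
0101101
[3] 0000000
0000001
0000100
1000100
0011110
1100011
0000000
[4] 0000000
0000000
0000010
0000000
0011000
1111011
1000001
[5] 0000000
0000000
0000000
0000000
1001101
0001110
0010010
[6] 0000000
0000000
0000000
0000000
0001001
0010000
0001010
[7] 0000000
0000000
0000000
0000000
0000000
0011100
0000000
[8] 0000000
0000000
0000000
0000000
0001000
0001000
0001000
[9] 0000000
0000000
0000000
0000000
0000000
0011100
0000000

3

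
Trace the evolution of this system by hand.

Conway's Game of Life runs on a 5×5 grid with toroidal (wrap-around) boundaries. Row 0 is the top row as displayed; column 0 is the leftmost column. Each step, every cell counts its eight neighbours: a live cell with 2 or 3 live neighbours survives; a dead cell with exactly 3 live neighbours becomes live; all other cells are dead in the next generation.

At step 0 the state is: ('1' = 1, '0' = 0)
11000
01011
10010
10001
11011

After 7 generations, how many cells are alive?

[0] 11000
01011
10010
10001
11011
[1] 00000
01010
01110
00100
00110
[2] 00010
01010
01010
00000
00110
[3] 00011
00011
00000
00010
00110
[4] 00000
00011
00011
00110
00100
[5] 00010
00011
00000
00101
00110
[6] 00000
00011
00001
00100
00101
[7] 00001
00011
00001
00000
00010

5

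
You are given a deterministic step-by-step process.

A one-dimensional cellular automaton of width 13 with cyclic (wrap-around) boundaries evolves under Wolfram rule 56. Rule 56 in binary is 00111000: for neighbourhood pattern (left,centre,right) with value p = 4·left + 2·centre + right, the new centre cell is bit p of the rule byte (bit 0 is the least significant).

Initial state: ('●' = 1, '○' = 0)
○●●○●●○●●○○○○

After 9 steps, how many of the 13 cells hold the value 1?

t=0: ○●●○●●○●●○○○○
t=1: ○●○●●○●●○●○○○
t=2: ○○●●○●●○●○●○○
t=3: ○○●○●●○●○●○●○
t=4: ○○○●●○●○●○●○●
t=5: ●○○●○●○●○●○●○
t=6: ○●○○●○●○●○●○●
t=7: ●○●○○●○●○●○●○
t=8: ○●○●○○●○●○●○●
t=9: ●○●○●○○●○●○●○

6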